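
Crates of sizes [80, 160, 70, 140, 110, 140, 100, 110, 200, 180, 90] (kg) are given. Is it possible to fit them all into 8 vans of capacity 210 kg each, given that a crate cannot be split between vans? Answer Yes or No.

A valid assignment using 8 vans:
  van 1: 200 = 200
  van 2: 180 = 180
  van 3: 160 = 160
  van 4: 140 + 70 = 210
  van 5: 140 = 140
  van 6: 110 + 100 = 210
  van 7: 110 + 90 = 200
  van 8: 80 = 80
Every load is within 210 kg, so 8 vans suffice.

Yes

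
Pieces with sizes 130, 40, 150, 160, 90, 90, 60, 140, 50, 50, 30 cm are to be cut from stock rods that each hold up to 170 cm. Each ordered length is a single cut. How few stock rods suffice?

Total = 160 + 150 + 140 + 130 + 90 + 90 + 60 + 50 + 50 + 40 + 30 = 990 cm.
Lower bound: ⌈990/170⌉ = 6 stock rods.
A packing using 7 stock rods:
  stock rod 1: 160 = 160
  stock rod 2: 150 = 150
  stock rod 3: 140 + 30 = 170
  stock rod 4: 130 + 40 = 170
  stock rod 5: 90 + 60 = 150
  stock rod 6: 90 + 50 = 140
  stock rod 7: 50 = 50
No arrangement into 6 stock rods stays within capacity, so 7 is optimal.

7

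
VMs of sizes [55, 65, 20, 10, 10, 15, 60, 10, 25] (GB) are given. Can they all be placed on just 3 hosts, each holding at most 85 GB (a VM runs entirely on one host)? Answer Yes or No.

Total = 270 GB; ⌈270/85⌉ = 4.
At least 4 hosts are required, but only 3 are allowed.

No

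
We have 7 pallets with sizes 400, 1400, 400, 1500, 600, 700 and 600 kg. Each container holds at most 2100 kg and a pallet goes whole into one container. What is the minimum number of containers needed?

Total = 1500 + 1400 + 700 + 600 + 600 + 400 + 400 = 5600 kg.
Lower bound: ⌈5600/2100⌉ = 3 containers.
A packing using 3 containers:
  container 1: 1500 + 600 = 2100
  container 2: 1400 + 700 = 2100
  container 3: 600 + 400 + 400 = 1400
This matches the lower bound, so 3 is optimal.

3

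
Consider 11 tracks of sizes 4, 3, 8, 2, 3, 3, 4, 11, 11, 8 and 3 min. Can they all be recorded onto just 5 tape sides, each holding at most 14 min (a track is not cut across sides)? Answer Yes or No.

A valid assignment using 5 tape sides:
  side 1: 11 + 3 = 14
  side 2: 11 + 3 = 14
  side 3: 8 + 4 + 2 = 14
  side 4: 8 + 4 = 12
  side 5: 3 + 3 = 6
Every load is within 14 min, so 5 tape sides suffice.

Yes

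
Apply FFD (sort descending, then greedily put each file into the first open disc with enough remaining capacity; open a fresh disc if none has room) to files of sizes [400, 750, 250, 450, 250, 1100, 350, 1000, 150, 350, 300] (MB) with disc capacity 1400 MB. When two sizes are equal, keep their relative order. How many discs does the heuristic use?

Sorted descending: 1100, 1000, 750, 450, 400, 350, 350, 300, 250, 250, 150.
  1100 → disc 1 (new)  [load 1100/1400]
  1000 → disc 2 (new)  [load 1000/1400]
  750 → disc 3 (new)  [load 750/1400]
  450 → disc 3  [load 1200/1400]
  400 → disc 2  [load 1400/1400]
  350 → disc 4 (new)  [load 350/1400]
  350 → disc 4  [load 700/1400]
  300 → disc 1  [load 1400/1400]
  250 → disc 4  [load 950/1400]
  250 → disc 4  [load 1200/1400]
  150 → disc 3  [load 1350/1400]
4 discs opened.

4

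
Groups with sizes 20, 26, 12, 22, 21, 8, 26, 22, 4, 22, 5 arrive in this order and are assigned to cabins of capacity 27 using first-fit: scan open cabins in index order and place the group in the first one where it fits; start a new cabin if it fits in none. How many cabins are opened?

8

  20 → cabin 1 (new)  [load 20/27]
  26 → cabin 2 (new)  [load 26/27]
  12 → cabin 3 (new)  [load 12/27]
  22 → cabin 4 (new)  [load 22/27]
  21 → cabin 5 (new)  [load 21/27]
  8 → cabin 3  [load 20/27]
  26 → cabin 6 (new)  [load 26/27]
  22 → cabin 7 (new)  [load 22/27]
  4 → cabin 1  [load 24/27]
  22 → cabin 8 (new)  [load 22/27]
  5 → cabin 3  [load 25/27]
8 cabins opened.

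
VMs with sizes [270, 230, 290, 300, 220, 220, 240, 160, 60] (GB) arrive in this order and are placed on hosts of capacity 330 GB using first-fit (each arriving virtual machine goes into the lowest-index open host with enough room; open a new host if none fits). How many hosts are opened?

  270 → host 1 (new)  [load 270/330]
  230 → host 2 (new)  [load 230/330]
  290 → host 3 (new)  [load 290/330]
  300 → host 4 (new)  [load 300/330]
  220 → host 5 (new)  [load 220/330]
  220 → host 6 (new)  [load 220/330]
  240 → host 7 (new)  [load 240/330]
  160 → host 8 (new)  [load 160/330]
  60 → host 1  [load 330/330]
8 hosts opened.

8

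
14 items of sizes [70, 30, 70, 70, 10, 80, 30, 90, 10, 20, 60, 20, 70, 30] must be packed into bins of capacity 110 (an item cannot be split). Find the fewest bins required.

7

Total = 90 + 80 + 70 + 70 + 70 + 70 + 60 + 30 + 30 + 30 + 20 + 20 + 10 + 10 = 660.
Lower bound: ⌈660/110⌉ = 6 bins.
Also, 7 items each exceed 55, and no two of those can share a bin, so at least 7 bins are needed.
A packing using 7 bins:
  bin 1: 90 + 20 = 110
  bin 2: 80 + 30 = 110
  bin 3: 70 + 30 + 10 = 110
  bin 4: 70 + 30 + 10 = 110
  bin 5: 70 + 20 = 90
  bin 6: 70 = 70
  bin 7: 60 = 60
This matches the lower bound, so 7 is optimal.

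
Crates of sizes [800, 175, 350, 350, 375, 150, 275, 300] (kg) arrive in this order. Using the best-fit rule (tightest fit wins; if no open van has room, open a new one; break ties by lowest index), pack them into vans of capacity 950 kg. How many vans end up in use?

  800 → van 1 (new)  [load 800/950]
  175 → van 2 (new)  [load 175/950]
  350 → van 2  [load 525/950]
  350 → van 2  [load 875/950]
  375 → van 3 (new)  [load 375/950]
  150 → van 1  [load 950/950]
  275 → van 3  [load 650/950]
  300 → van 3  [load 950/950]
3 vans opened.

3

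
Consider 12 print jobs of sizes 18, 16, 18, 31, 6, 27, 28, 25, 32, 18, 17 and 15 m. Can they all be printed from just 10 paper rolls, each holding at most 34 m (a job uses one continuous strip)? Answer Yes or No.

A valid assignment using 9 paper rolls:
  roll 1: 32 = 32
  roll 2: 31 = 31
  roll 3: 28 + 6 = 34
  roll 4: 27 = 27
  roll 5: 25 = 25
  roll 6: 18 + 16 = 34
  roll 7: 18 + 15 = 33
  roll 8: 18 = 18
  roll 9: 17 = 17
That uses only 9 ≤ 10, so 10 paper rolls are enough.

Yes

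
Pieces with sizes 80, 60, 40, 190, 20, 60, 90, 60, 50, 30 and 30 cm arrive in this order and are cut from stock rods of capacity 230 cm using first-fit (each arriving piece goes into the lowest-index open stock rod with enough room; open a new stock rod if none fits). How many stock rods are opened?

4

  80 → stock rod 1 (new)  [load 80/230]
  60 → stock rod 1  [load 140/230]
  40 → stock rod 1  [load 180/230]
  190 → stock rod 2 (new)  [load 190/230]
  20 → stock rod 1  [load 200/230]
  60 → stock rod 3 (new)  [load 60/230]
  90 → stock rod 3  [load 150/230]
  60 → stock rod 3  [load 210/230]
  50 → stock rod 4 (new)  [load 50/230]
  30 → stock rod 1  [load 230/230]
  30 → stock rod 2  [load 220/230]
4 stock rods opened.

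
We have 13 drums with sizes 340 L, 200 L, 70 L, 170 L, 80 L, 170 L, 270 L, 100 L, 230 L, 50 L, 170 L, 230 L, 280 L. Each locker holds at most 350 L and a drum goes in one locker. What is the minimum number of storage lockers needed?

Total = 340 + 280 + 270 + 230 + 230 + 200 + 170 + 170 + 170 + 100 + 80 + 70 + 50 = 2360 L.
Lower bound: ⌈2360/350⌉ = 7 storage lockers.
A packing using 8 storage lockers:
  locker 1: 340 = 340
  locker 2: 280 + 70 = 350
  locker 3: 270 + 80 = 350
  locker 4: 230 + 100 = 330
  locker 5: 230 + 50 = 280
  locker 6: 200 = 200
  locker 7: 170 + 170 = 340
  locker 8: 170 = 170
No arrangement into 7 storage lockers stays within capacity, so 8 is optimal.

8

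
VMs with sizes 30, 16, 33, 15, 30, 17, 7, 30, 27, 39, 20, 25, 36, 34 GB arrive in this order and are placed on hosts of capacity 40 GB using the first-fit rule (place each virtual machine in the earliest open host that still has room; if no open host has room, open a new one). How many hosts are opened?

  30 → host 1 (new)  [load 30/40]
  16 → host 2 (new)  [load 16/40]
  33 → host 3 (new)  [load 33/40]
  15 → host 2  [load 31/40]
  30 → host 4 (new)  [load 30/40]
  17 → host 5 (new)  [load 17/40]
  7 → host 1  [load 37/40]
  30 → host 6 (new)  [load 30/40]
  27 → host 7 (new)  [load 27/40]
  39 → host 8 (new)  [load 39/40]
  20 → host 5  [load 37/40]
  25 → host 9 (new)  [load 25/40]
  36 → host 10 (new)  [load 36/40]
  34 → host 11 (new)  [load 34/40]
11 hosts opened.

11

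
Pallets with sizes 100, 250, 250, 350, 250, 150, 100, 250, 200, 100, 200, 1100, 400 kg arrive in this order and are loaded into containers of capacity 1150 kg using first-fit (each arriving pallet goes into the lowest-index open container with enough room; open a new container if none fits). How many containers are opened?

  100 → container 1 (new)  [load 100/1150]
  250 → container 1  [load 350/1150]
  250 → container 1  [load 600/1150]
  350 → container 1  [load 950/1150]
  250 → container 2 (new)  [load 250/1150]
  150 → container 1  [load 1100/1150]
  100 → container 2  [load 350/1150]
  250 → container 2  [load 600/1150]
  200 → container 2  [load 800/1150]
  100 → container 2  [load 900/1150]
  200 → container 2  [load 1100/1150]
  1100 → container 3 (new)  [load 1100/1150]
  400 → container 4 (new)  [load 400/1150]
4 containers opened.

4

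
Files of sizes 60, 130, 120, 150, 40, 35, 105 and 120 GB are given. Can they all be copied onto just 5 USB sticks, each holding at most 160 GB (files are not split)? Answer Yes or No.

Total = 760 GB; ⌈760/160⌉ = 5.
The bound of 5 does not rule out 5, but exhaustive search shows no assignment into 5 USB sticks of capacity 160 GB exists — the minimum is 6.

No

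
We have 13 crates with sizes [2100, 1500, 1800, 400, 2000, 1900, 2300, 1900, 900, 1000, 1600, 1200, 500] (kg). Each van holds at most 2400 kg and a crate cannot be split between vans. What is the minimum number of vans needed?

9

Total = 2300 + 2100 + 2000 + 1900 + 1900 + 1800 + 1600 + 1500 + 1200 + 1000 + 900 + 500 + 400 = 19100 kg.
Lower bound: ⌈19100/2400⌉ = 8 vans.
A packing using 9 vans:
  van 1: 2300 = 2300
  van 2: 2100 = 2100
  van 3: 2000 + 400 = 2400
  van 4: 1900 + 500 = 2400
  van 5: 1900 = 1900
  van 6: 1800 = 1800
  van 7: 1600 = 1600
  van 8: 1500 + 900 = 2400
  van 9: 1200 + 1000 = 2200
No arrangement into 8 vans stays within capacity, so 9 is optimal.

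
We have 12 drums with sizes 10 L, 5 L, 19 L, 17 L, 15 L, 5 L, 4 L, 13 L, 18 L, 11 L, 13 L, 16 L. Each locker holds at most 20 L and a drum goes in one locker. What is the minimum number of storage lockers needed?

9

Total = 19 + 18 + 17 + 16 + 15 + 13 + 13 + 11 + 10 + 5 + 5 + 4 = 146 L.
Lower bound: ⌈146/20⌉ = 8 storage lockers.
A packing using 9 storage lockers:
  locker 1: 19 = 19
  locker 2: 18 = 18
  locker 3: 17 = 17
  locker 4: 16 + 4 = 20
  locker 5: 15 + 5 = 20
  locker 6: 13 + 5 = 18
  locker 7: 13 = 13
  locker 8: 11 = 11
  locker 9: 10 = 10
No arrangement into 8 storage lockers stays within capacity, so 9 is optimal.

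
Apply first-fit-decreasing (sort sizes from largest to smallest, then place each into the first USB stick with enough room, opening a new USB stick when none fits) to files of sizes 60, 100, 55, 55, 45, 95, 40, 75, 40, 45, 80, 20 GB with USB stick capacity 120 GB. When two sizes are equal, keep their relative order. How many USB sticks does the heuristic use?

Sorted descending: 100, 95, 80, 75, 60, 55, 55, 45, 45, 40, 40, 20.
  100 → USB stick 1 (new)  [load 100/120]
  95 → USB stick 2 (new)  [load 95/120]
  80 → USB stick 3 (new)  [load 80/120]
  75 → USB stick 4 (new)  [load 75/120]
  60 → USB stick 5 (new)  [load 60/120]
  55 → USB stick 5  [load 115/120]
  55 → USB stick 6 (new)  [load 55/120]
  45 → USB stick 4  [load 120/120]
  45 → USB stick 6  [load 100/120]
  40 → USB stick 3  [load 120/120]
  40 → USB stick 7 (new)  [load 40/120]
  20 → USB stick 1  [load 120/120]
7 USB sticks opened.

7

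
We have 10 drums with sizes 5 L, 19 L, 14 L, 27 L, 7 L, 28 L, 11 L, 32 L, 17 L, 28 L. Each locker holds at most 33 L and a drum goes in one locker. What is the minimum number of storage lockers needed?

Total = 32 + 28 + 28 + 27 + 19 + 17 + 14 + 11 + 7 + 5 = 188 L.
Lower bound: ⌈188/33⌉ = 6 storage lockers.
A packing using 7 storage lockers:
  locker 1: 32 = 32
  locker 2: 28 + 5 = 33
  locker 3: 28 = 28
  locker 4: 27 = 27
  locker 5: 19 + 14 = 33
  locker 6: 17 + 11 = 28
  locker 7: 7 = 7
No arrangement into 6 storage lockers stays within capacity, so 7 is optimal.

7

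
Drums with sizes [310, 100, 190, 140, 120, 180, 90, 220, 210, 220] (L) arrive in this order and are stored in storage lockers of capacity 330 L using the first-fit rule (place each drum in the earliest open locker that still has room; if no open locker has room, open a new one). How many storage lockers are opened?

  310 → locker 1 (new)  [load 310/330]
  100 → locker 2 (new)  [load 100/330]
  190 → locker 2  [load 290/330]
  140 → locker 3 (new)  [load 140/330]
  120 → locker 3  [load 260/330]
  180 → locker 4 (new)  [load 180/330]
  90 → locker 4  [load 270/330]
  220 → locker 5 (new)  [load 220/330]
  210 → locker 6 (new)  [load 210/330]
  220 → locker 7 (new)  [load 220/330]
7 storage lockers opened.

7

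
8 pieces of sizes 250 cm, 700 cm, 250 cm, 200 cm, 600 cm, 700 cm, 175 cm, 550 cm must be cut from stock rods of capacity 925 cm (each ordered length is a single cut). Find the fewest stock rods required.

Total = 700 + 700 + 600 + 550 + 250 + 250 + 200 + 175 = 3425 cm.
Lower bound: ⌈3425/925⌉ = 4 stock rods.
A packing using 4 stock rods:
  stock rod 1: 700 + 200 = 900
  stock rod 2: 700 + 175 = 875
  stock rod 3: 600 + 250 = 850
  stock rod 4: 550 + 250 = 800
This matches the lower bound, so 4 is optimal.

4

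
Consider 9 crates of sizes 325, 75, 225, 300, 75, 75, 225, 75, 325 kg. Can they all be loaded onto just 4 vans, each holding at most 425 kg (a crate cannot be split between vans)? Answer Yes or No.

Total = 1700 kg; ⌈1700/425⌉ = 4.
5 crates each exceed half the capacity and cannot share a van, forcing at least 5 vans.
At least 5 vans are required, but only 4 are allowed.

No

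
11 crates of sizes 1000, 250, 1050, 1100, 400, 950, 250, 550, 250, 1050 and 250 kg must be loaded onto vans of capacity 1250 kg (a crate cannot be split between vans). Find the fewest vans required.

7

Total = 1100 + 1050 + 1050 + 1000 + 950 + 550 + 400 + 250 + 250 + 250 + 250 = 7100 kg.
Lower bound: ⌈7100/1250⌉ = 6 vans.
A packing using 7 vans:
  van 1: 1100 = 1100
  van 2: 1050 = 1050
  van 3: 1050 = 1050
  van 4: 1000 + 250 = 1250
  van 5: 950 + 250 = 1200
  van 6: 550 + 400 + 250 = 1200
  van 7: 250 = 250
No arrangement into 6 vans stays within capacity, so 7 is optimal.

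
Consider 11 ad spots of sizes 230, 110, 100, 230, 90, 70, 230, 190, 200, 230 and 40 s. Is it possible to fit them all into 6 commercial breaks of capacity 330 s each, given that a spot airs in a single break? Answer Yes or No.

A valid assignment using 6 commercial breaks:
  break 1: 230 + 100 = 330
  break 2: 230 + 90 = 320
  break 3: 230 + 70 = 300
  break 4: 230 + 40 = 270
  break 5: 200 + 110 = 310
  break 6: 190 = 190
Every load is within 330 s, so 6 commercial breaks suffice.

Yes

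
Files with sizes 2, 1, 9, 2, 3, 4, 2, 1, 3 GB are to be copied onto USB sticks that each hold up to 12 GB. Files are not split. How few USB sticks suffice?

Total = 9 + 4 + 3 + 3 + 2 + 2 + 2 + 1 + 1 = 27 GB.
Lower bound: ⌈27/12⌉ = 3 USB sticks.
A packing using 3 USB sticks:
  USB stick 1: 9 + 3 = 12
  USB stick 2: 4 + 3 + 2 + 2 + 1 = 12
  USB stick 3: 2 + 1 = 3
This matches the lower bound, so 3 is optimal.

3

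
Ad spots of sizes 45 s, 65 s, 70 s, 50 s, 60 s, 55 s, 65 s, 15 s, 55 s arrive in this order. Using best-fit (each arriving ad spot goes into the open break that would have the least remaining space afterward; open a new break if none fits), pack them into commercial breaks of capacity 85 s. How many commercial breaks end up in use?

  45 → break 1 (new)  [load 45/85]
  65 → break 2 (new)  [load 65/85]
  70 → break 3 (new)  [load 70/85]
  50 → break 4 (new)  [load 50/85]
  60 → break 5 (new)  [load 60/85]
  55 → break 6 (new)  [load 55/85]
  65 → break 7 (new)  [load 65/85]
  15 → break 3  [load 85/85]
  55 → break 8 (new)  [load 55/85]
8 commercial breaks opened.

8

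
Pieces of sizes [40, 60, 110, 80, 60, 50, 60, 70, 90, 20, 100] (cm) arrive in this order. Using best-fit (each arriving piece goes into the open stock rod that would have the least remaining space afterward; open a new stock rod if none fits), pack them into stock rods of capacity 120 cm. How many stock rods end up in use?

  40 → stock rod 1 (new)  [load 40/120]
  60 → stock rod 1  [load 100/120]
  110 → stock rod 2 (new)  [load 110/120]
  80 → stock rod 3 (new)  [load 80/120]
  60 → stock rod 4 (new)  [load 60/120]
  50 → stock rod 4  [load 110/120]
  60 → stock rod 5 (new)  [load 60/120]
  70 → stock rod 6 (new)  [load 70/120]
  90 → stock rod 7 (new)  [load 90/120]
  20 → stock rod 1  [load 120/120]
  100 → stock rod 8 (new)  [load 100/120]
8 stock rods opened.

8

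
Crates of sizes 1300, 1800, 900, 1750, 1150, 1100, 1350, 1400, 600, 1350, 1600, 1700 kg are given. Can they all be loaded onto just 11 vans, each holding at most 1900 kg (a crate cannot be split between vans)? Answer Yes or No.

Yes

A valid assignment using 11 vans:
  van 1: 1800 = 1800
  van 2: 1750 = 1750
  van 3: 1700 = 1700
  van 4: 1600 = 1600
  van 5: 1400 = 1400
  van 6: 1350 = 1350
  van 7: 1350 = 1350
  van 8: 1300 + 600 = 1900
  van 9: 1150 = 1150
  van 10: 1100 = 1100
  van 11: 900 = 900
Every load is within 1900 kg, so 11 vans suffice.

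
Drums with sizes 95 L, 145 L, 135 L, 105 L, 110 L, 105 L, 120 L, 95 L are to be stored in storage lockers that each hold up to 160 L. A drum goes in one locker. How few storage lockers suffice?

8

Total = 145 + 135 + 120 + 110 + 105 + 105 + 95 + 95 = 910 L.
Lower bound: ⌈910/160⌉ = 6 storage lockers.
Also, 8 drums each exceed 80 L, and no two of those can share a locker, so at least 8 storage lockers are needed.
A packing using 8 storage lockers:
  locker 1: 145 = 145
  locker 2: 135 = 135
  locker 3: 120 = 120
  locker 4: 110 = 110
  locker 5: 105 = 105
  locker 6: 105 = 105
  locker 7: 95 = 95
  locker 8: 95 = 95
This matches the lower bound, so 8 is optimal.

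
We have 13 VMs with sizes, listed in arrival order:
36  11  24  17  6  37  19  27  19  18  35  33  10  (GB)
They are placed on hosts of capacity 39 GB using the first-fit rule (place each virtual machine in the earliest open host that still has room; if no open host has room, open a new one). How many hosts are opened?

  36 → host 1 (new)  [load 36/39]
  11 → host 2 (new)  [load 11/39]
  24 → host 2  [load 35/39]
  17 → host 3 (new)  [load 17/39]
  6 → host 3  [load 23/39]
  37 → host 4 (new)  [load 37/39]
  19 → host 5 (new)  [load 19/39]
  27 → host 6 (new)  [load 27/39]
  19 → host 5  [load 38/39]
  18 → host 7 (new)  [load 18/39]
  35 → host 8 (new)  [load 35/39]
  33 → host 9 (new)  [load 33/39]
  10 → host 3  [load 33/39]
9 hosts opened.

9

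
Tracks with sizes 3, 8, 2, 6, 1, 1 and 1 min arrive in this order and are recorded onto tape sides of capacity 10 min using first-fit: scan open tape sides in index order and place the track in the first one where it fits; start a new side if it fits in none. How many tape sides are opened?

3

  3 → side 1 (new)  [load 3/10]
  8 → side 2 (new)  [load 8/10]
  2 → side 1  [load 5/10]
  6 → side 3 (new)  [load 6/10]
  1 → side 1  [load 6/10]
  1 → side 1  [load 7/10]
  1 → side 1  [load 8/10]
3 tape sides opened.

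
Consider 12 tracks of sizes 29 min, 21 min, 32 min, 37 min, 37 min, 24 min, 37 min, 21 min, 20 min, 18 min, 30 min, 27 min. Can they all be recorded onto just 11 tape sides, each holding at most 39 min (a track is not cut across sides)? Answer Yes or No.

A valid assignment using 11 tape sides:
  side 1: 37 = 37
  side 2: 37 = 37
  side 3: 37 = 37
  side 4: 32 = 32
  side 5: 30 = 30
  side 6: 29 = 29
  side 7: 27 = 27
  side 8: 24 = 24
  side 9: 21 + 18 = 39
  side 10: 21 = 21
  side 11: 20 = 20
Every load is within 39 min, so 11 tape sides suffice.

Yes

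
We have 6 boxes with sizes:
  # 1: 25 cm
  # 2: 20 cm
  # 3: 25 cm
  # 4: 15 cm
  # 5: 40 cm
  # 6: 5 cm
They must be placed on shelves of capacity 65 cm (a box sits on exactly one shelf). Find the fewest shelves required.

2

Total = 40 + 25 + 25 + 20 + 15 + 5 = 130 cm.
Lower bound: ⌈130/65⌉ = 2 shelves.
A packing using 2 shelves:
  shelf 1: 40 + 25 = 65
  shelf 2: 25 + 20 + 15 + 5 = 65
This matches the lower bound, so 2 is optimal.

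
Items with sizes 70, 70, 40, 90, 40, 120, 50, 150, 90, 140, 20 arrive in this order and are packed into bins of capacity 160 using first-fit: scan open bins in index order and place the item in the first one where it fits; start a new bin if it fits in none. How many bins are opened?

6

  70 → bin 1 (new)  [load 70/160]
  70 → bin 1  [load 140/160]
  40 → bin 2 (new)  [load 40/160]
  90 → bin 2  [load 130/160]
  40 → bin 3 (new)  [load 40/160]
  120 → bin 3  [load 160/160]
  50 → bin 4 (new)  [load 50/160]
  150 → bin 5 (new)  [load 150/160]
  90 → bin 4  [load 140/160]
  140 → bin 6 (new)  [load 140/160]
  20 → bin 1  [load 160/160]
6 bins opened.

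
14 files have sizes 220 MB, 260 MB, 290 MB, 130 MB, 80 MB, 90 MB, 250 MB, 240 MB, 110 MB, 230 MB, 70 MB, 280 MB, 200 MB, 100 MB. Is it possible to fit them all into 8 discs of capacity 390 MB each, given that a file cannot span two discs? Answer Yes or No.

A valid assignment using 8 discs:
  disc 1: 290 + 100 = 390
  disc 2: 280 + 110 = 390
  disc 3: 260 + 130 = 390
  disc 4: 250 + 90 = 340
  disc 5: 240 + 80 + 70 = 390
  disc 6: 230 = 230
  disc 7: 220 = 220
  disc 8: 200 = 200
Every load is within 390 MB, so 8 discs suffice.

Yes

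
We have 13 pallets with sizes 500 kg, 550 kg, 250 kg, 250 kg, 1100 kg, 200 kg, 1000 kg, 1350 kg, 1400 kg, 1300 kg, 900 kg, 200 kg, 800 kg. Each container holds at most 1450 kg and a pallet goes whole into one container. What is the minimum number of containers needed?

Total = 1400 + 1350 + 1300 + 1100 + 1000 + 900 + 800 + 550 + 500 + 250 + 250 + 200 + 200 = 9800 kg.
Lower bound: ⌈9800/1450⌉ = 7 containers.
A packing using 8 containers:
  container 1: 1400 = 1400
  container 2: 1350 = 1350
  container 3: 1300 = 1300
  container 4: 1100 + 250 = 1350
  container 5: 1000 + 250 + 200 = 1450
  container 6: 900 + 550 = 1450
  container 7: 800 + 500 = 1300
  container 8: 200 = 200
No arrangement into 7 containers stays within capacity, so 8 is optimal.

8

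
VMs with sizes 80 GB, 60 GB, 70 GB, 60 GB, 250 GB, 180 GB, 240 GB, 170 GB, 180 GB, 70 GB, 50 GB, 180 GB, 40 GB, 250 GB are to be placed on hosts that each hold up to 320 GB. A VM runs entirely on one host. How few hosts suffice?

Total = 250 + 250 + 240 + 180 + 180 + 180 + 170 + 80 + 70 + 70 + 60 + 60 + 50 + 40 = 1880 GB.
Lower bound: ⌈1880/320⌉ = 6 hosts.
Also, 7 VMs each exceed 160 GB, and no two of those can share a host, so at least 7 hosts are needed.
A packing using 7 hosts:
  host 1: 250 + 70 = 320
  host 2: 250 + 70 = 320
  host 3: 240 + 80 = 320
  host 4: 180 + 60 + 60 = 300
  host 5: 180 + 50 + 40 = 270
  host 6: 180 = 180
  host 7: 170 = 170
This matches the lower bound, so 7 is optimal.

7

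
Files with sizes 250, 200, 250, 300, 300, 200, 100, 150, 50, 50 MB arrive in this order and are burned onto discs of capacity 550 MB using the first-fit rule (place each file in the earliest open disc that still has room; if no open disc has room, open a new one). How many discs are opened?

4

  250 → disc 1 (new)  [load 250/550]
  200 → disc 1  [load 450/550]
  250 → disc 2 (new)  [load 250/550]
  300 → disc 2  [load 550/550]
  300 → disc 3 (new)  [load 300/550]
  200 → disc 3  [load 500/550]
  100 → disc 1  [load 550/550]
  150 → disc 4 (new)  [load 150/550]
  50 → disc 3  [load 550/550]
  50 → disc 4  [load 200/550]
4 discs opened.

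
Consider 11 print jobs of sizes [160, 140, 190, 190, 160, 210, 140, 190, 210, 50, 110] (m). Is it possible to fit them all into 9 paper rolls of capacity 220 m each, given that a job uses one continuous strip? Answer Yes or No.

Total = 1750 m; ⌈1750/220⌉ = 8.
9 print jobs each exceed half the capacity and cannot share a roll, forcing at least 9 paper rolls.
The bound of 9 does not rule out 9, but exhaustive search shows no assignment into 9 paper rolls of capacity 220 m exists — the minimum is 10.

No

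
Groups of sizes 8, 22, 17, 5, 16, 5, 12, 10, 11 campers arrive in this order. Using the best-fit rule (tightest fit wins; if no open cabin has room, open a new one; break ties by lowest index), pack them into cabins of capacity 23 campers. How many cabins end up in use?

  8 → cabin 1 (new)  [load 8/23]
  22 → cabin 2 (new)  [load 22/23]
  17 → cabin 3 (new)  [load 17/23]
  5 → cabin 3  [load 22/23]
  16 → cabin 4 (new)  [load 16/23]
  5 → cabin 4  [load 21/23]
  12 → cabin 1  [load 20/23]
  10 → cabin 5 (new)  [load 10/23]
  11 → cabin 5  [load 21/23]
5 cabins opened.

5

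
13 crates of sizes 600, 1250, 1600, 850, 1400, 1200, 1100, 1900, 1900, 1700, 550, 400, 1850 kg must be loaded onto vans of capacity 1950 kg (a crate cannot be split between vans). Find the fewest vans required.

Total = 1900 + 1900 + 1850 + 1700 + 1600 + 1400 + 1250 + 1200 + 1100 + 850 + 600 + 550 + 400 = 16300 kg.
Lower bound: ⌈16300/1950⌉ = 9 vans.
A packing using 9 vans:
  van 1: 1900 = 1900
  van 2: 1900 = 1900
  van 3: 1850 = 1850
  van 4: 1700 = 1700
  van 5: 1600 = 1600
  van 6: 1400 + 550 = 1950
  van 7: 1250 + 600 = 1850
  van 8: 1200 + 400 = 1600
  van 9: 1100 + 850 = 1950
This matches the lower bound, so 9 is optimal.

9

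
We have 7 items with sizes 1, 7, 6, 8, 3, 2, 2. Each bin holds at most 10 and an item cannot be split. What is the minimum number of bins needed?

3

Total = 8 + 7 + 6 + 3 + 2 + 2 + 1 = 29.
Lower bound: ⌈29/10⌉ = 3 bins.
A packing using 3 bins:
  bin 1: 8 + 2 = 10
  bin 2: 7 + 3 = 10
  bin 3: 6 + 2 + 1 = 9
This matches the lower bound, so 3 is optimal.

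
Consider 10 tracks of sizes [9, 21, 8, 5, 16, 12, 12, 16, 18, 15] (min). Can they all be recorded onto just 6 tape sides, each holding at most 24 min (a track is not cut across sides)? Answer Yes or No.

A valid assignment using 6 tape sides:
  side 1: 21 = 21
  side 2: 18 + 5 = 23
  side 3: 16 + 8 = 24
  side 4: 16 = 16
  side 5: 15 + 9 = 24
  side 6: 12 + 12 = 24
Every load is within 24 min, so 6 tape sides suffice.

Yes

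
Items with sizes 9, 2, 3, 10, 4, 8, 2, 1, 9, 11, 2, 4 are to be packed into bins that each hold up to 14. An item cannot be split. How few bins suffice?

5

Total = 11 + 10 + 9 + 9 + 8 + 4 + 4 + 3 + 2 + 2 + 2 + 1 = 65.
Lower bound: ⌈65/14⌉ = 5 bins.
A packing using 5 bins:
  bin 1: 11 + 3 = 14
  bin 2: 10 + 4 = 14
  bin 3: 9 + 4 + 1 = 14
  bin 4: 9 + 2 + 2 = 13
  bin 5: 8 + 2 = 10
This matches the lower bound, so 5 is optimal.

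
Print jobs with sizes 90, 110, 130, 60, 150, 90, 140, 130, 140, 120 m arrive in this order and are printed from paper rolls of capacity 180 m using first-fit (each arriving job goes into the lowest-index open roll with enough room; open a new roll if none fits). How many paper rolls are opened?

9

  90 → roll 1 (new)  [load 90/180]
  110 → roll 2 (new)  [load 110/180]
  130 → roll 3 (new)  [load 130/180]
  60 → roll 1  [load 150/180]
  150 → roll 4 (new)  [load 150/180]
  90 → roll 5 (new)  [load 90/180]
  140 → roll 6 (new)  [load 140/180]
  130 → roll 7 (new)  [load 130/180]
  140 → roll 8 (new)  [load 140/180]
  120 → roll 9 (new)  [load 120/180]
9 paper rolls opened.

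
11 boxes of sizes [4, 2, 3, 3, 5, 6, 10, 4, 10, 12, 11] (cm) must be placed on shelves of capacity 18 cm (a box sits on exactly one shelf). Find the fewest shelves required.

4

Total = 12 + 11 + 10 + 10 + 6 + 5 + 4 + 4 + 3 + 3 + 2 = 70 cm.
Lower bound: ⌈70/18⌉ = 4 shelves.
A packing using 4 shelves:
  shelf 1: 12 + 6 = 18
  shelf 2: 11 + 5 + 2 = 18
  shelf 3: 10 + 4 + 4 = 18
  shelf 4: 10 + 3 + 3 = 16
This matches the lower bound, so 4 is optimal.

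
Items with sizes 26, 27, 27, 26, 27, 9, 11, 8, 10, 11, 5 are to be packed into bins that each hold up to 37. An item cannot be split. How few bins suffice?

Total = 27 + 27 + 27 + 26 + 26 + 11 + 11 + 10 + 9 + 8 + 5 = 187.
Lower bound: ⌈187/37⌉ = 6 bins.
A packing using 6 bins:
  bin 1: 27 + 10 = 37
  bin 2: 27 + 9 = 36
  bin 3: 27 + 8 = 35
  bin 4: 26 + 11 = 37
  bin 5: 26 + 11 = 37
  bin 6: 5 = 5
This matches the lower bound, so 6 is optimal.

6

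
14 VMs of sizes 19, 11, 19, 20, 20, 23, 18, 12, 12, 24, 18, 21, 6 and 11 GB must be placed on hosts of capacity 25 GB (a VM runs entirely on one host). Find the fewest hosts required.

11

Total = 24 + 23 + 21 + 20 + 20 + 19 + 19 + 18 + 18 + 12 + 12 + 11 + 11 + 6 = 234 GB.
Lower bound: ⌈234/25⌉ = 10 hosts.
A packing using 11 hosts:
  host 1: 24 = 24
  host 2: 23 = 23
  host 3: 21 = 21
  host 4: 20 = 20
  host 5: 20 = 20
  host 6: 19 + 6 = 25
  host 7: 19 = 19
  host 8: 18 = 18
  host 9: 18 = 18
  host 10: 12 + 12 = 24
  host 11: 11 + 11 = 22
No arrangement into 10 hosts stays within capacity, so 11 is optimal.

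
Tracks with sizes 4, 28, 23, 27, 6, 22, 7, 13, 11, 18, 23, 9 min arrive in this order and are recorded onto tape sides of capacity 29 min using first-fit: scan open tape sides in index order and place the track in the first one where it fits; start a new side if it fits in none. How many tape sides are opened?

  4 → side 1 (new)  [load 4/29]
  28 → side 2 (new)  [load 28/29]
  23 → side 1  [load 27/29]
  27 → side 3 (new)  [load 27/29]
  6 → side 4 (new)  [load 6/29]
  22 → side 4  [load 28/29]
  7 → side 5 (new)  [load 7/29]
  13 → side 5  [load 20/29]
  11 → side 6 (new)  [load 11/29]
  18 → side 6  [load 29/29]
  23 → side 7 (new)  [load 23/29]
  9 → side 5  [load 29/29]
7 tape sides opened.

7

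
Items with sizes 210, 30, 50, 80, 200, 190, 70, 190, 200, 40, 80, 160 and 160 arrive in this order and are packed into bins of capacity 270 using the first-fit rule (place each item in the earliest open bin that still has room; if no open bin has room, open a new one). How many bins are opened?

8

  210 → bin 1 (new)  [load 210/270]
  30 → bin 1  [load 240/270]
  50 → bin 2 (new)  [load 50/270]
  80 → bin 2  [load 130/270]
  200 → bin 3 (new)  [load 200/270]
  190 → bin 4 (new)  [load 190/270]
  70 → bin 2  [load 200/270]
  190 → bin 5 (new)  [load 190/270]
  200 → bin 6 (new)  [load 200/270]
  40 → bin 2  [load 240/270]
  80 → bin 4  [load 270/270]
  160 → bin 7 (new)  [load 160/270]
  160 → bin 8 (new)  [load 160/270]
8 bins opened.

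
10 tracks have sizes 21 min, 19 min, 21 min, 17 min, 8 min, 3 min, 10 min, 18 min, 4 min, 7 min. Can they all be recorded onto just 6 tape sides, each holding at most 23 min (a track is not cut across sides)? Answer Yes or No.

Total = 128 min; ⌈128/23⌉ = 6.
The bound of 6 does not rule out 6, but exhaustive search shows no assignment into 6 tape sides of capacity 23 min exists — the minimum is 7.

No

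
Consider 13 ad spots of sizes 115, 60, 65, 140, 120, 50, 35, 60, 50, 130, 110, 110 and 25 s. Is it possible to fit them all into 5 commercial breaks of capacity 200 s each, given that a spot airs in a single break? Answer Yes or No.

Total = 1070 s; ⌈1070/200⌉ = 6.
At least 6 commercial breaks are required, but only 5 are allowed.

No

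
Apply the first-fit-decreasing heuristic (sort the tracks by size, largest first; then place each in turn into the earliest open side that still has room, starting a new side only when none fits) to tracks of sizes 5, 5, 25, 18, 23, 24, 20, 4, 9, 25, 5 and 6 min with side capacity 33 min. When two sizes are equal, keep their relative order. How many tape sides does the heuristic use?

6

Sorted descending: 25, 25, 24, 23, 20, 18, 9, 6, 5, 5, 5, 4.
  25 → side 1 (new)  [load 25/33]
  25 → side 2 (new)  [load 25/33]
  24 → side 3 (new)  [load 24/33]
  23 → side 4 (new)  [load 23/33]
  20 → side 5 (new)  [load 20/33]
  18 → side 6 (new)  [load 18/33]
  9 → side 3  [load 33/33]
  6 → side 1  [load 31/33]
  5 → side 2  [load 30/33]
  5 → side 4  [load 28/33]
  5 → side 4  [load 33/33]
  4 → side 5  [load 24/33]
6 tape sides opened.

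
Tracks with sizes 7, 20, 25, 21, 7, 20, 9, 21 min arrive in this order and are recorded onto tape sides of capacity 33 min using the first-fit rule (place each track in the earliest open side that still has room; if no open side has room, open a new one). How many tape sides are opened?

5

  7 → side 1 (new)  [load 7/33]
  20 → side 1  [load 27/33]
  25 → side 2 (new)  [load 25/33]
  21 → side 3 (new)  [load 21/33]
  7 → side 2  [load 32/33]
  20 → side 4 (new)  [load 20/33]
  9 → side 3  [load 30/33]
  21 → side 5 (new)  [load 21/33]
5 tape sides opened.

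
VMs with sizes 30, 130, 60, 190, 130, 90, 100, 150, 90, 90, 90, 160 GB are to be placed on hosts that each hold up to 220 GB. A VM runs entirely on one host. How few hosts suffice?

7

Total = 190 + 160 + 150 + 130 + 130 + 100 + 90 + 90 + 90 + 90 + 60 + 30 = 1310 GB.
Lower bound: ⌈1310/220⌉ = 6 hosts.
A packing using 7 hosts:
  host 1: 190 + 30 = 220
  host 2: 160 + 60 = 220
  host 3: 150 = 150
  host 4: 130 + 90 = 220
  host 5: 130 + 90 = 220
  host 6: 100 + 90 = 190
  host 7: 90 = 90
No arrangement into 6 hosts stays within capacity, so 7 is optimal.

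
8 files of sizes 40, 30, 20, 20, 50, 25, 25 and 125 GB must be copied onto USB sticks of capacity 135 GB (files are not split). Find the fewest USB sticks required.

Total = 125 + 50 + 40 + 30 + 25 + 25 + 20 + 20 = 335 GB.
Lower bound: ⌈335/135⌉ = 3 USB sticks.
A packing using 3 USB sticks:
  USB stick 1: 125 = 125
  USB stick 2: 50 + 40 + 30 = 120
  USB stick 3: 25 + 25 + 20 + 20 = 90
This matches the lower bound, so 3 is optimal.

3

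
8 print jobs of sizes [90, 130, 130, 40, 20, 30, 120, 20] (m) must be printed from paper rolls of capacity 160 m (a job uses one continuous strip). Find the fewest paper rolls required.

Total = 130 + 130 + 120 + 90 + 40 + 30 + 20 + 20 = 580 m.
Lower bound: ⌈580/160⌉ = 4 paper rolls.
A packing using 4 paper rolls:
  roll 1: 130 + 30 = 160
  roll 2: 130 + 20 = 150
  roll 3: 120 + 40 = 160
  roll 4: 90 + 20 = 110
This matches the lower bound, so 4 is optimal.

4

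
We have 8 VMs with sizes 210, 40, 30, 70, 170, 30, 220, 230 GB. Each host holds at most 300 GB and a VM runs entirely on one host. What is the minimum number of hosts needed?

4

Total = 230 + 220 + 210 + 170 + 70 + 40 + 30 + 30 = 1000 GB.
Lower bound: ⌈1000/300⌉ = 4 hosts.
A packing using 4 hosts:
  host 1: 230 + 70 = 300
  host 2: 220 + 40 + 30 = 290
  host 3: 210 + 30 = 240
  host 4: 170 = 170
This matches the lower bound, so 4 is optimal.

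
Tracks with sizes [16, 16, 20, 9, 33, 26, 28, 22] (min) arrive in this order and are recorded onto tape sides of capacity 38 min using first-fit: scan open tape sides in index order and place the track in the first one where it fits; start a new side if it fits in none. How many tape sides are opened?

  16 → side 1 (new)  [load 16/38]
  16 → side 1  [load 32/38]
  20 → side 2 (new)  [load 20/38]
  9 → side 2  [load 29/38]
  33 → side 3 (new)  [load 33/38]
  26 → side 4 (new)  [load 26/38]
  28 → side 5 (new)  [load 28/38]
  22 → side 6 (new)  [load 22/38]
6 tape sides opened.

6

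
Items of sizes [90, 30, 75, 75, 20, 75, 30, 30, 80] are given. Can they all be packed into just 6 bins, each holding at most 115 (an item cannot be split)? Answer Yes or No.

A valid assignment using 5 bins:
  bin 1: 90 + 20 = 110
  bin 2: 80 + 30 = 110
  bin 3: 75 + 30 = 105
  bin 4: 75 + 30 = 105
  bin 5: 75 = 75
That uses only 5 ≤ 6, so 6 bins are enough.

Yes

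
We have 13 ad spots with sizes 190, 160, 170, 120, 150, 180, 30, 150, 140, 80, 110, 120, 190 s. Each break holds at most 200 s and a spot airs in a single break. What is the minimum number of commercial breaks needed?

Total = 190 + 190 + 180 + 170 + 160 + 150 + 150 + 140 + 120 + 120 + 110 + 80 + 30 = 1790 s.
Lower bound: ⌈1790/200⌉ = 9 commercial breaks.
Also, 11 ad spots each exceed 100 s, and no two of those can share a break, so at least 11 commercial breaks are needed.
A packing using 11 commercial breaks:
  break 1: 190 = 190
  break 2: 190 = 190
  break 3: 180 = 180
  break 4: 170 + 30 = 200
  break 5: 160 = 160
  break 6: 150 = 150
  break 7: 150 = 150
  break 8: 140 = 140
  break 9: 120 + 80 = 200
  break 10: 120 = 120
  break 11: 110 = 110
This matches the lower bound, so 11 is optimal.

11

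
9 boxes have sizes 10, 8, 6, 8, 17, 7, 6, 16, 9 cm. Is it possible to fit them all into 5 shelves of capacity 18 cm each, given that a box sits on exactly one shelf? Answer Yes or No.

Total = 87 cm; ⌈87/18⌉ = 5.
The bound of 5 does not rule out 5, but exhaustive search shows no assignment into 5 shelves of capacity 18 cm exists — the minimum is 6.

No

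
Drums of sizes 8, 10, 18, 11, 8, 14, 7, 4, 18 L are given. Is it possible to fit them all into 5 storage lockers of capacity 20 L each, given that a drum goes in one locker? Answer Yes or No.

No

Total = 98 L; ⌈98/20⌉ = 5.
The bound of 5 does not rule out 5, but exhaustive search shows no assignment into 5 storage lockers of capacity 20 L exists — the minimum is 6.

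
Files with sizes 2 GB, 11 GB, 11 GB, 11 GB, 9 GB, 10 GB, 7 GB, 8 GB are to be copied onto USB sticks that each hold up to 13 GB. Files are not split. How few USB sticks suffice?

Total = 11 + 11 + 11 + 10 + 9 + 8 + 7 + 2 = 69 GB.
Lower bound: ⌈69/13⌉ = 6 USB sticks.
Also, 7 files each exceed 13/2 GB, and no two of those can share a USB stick, so at least 7 USB sticks are needed.
A packing using 7 USB sticks:
  USB stick 1: 11 + 2 = 13
  USB stick 2: 11 = 11
  USB stick 3: 11 = 11
  USB stick 4: 10 = 10
  USB stick 5: 9 = 9
  USB stick 6: 8 = 8
  USB stick 7: 7 = 7
This matches the lower bound, so 7 is optimal.

7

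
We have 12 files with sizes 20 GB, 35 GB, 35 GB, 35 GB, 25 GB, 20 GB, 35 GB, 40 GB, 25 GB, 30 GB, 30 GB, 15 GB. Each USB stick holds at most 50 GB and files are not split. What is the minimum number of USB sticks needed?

Total = 40 + 35 + 35 + 35 + 35 + 30 + 30 + 25 + 25 + 20 + 20 + 15 = 345 GB.
Lower bound: ⌈345/50⌉ = 7 USB sticks.
A packing using 8 USB sticks:
  USB stick 1: 40 = 40
  USB stick 2: 35 + 15 = 50
  USB stick 3: 35 = 35
  USB stick 4: 35 = 35
  USB stick 5: 35 = 35
  USB stick 6: 30 + 20 = 50
  USB stick 7: 30 + 20 = 50
  USB stick 8: 25 + 25 = 50
No arrangement into 7 USB sticks stays within capacity, so 8 is optimal.

8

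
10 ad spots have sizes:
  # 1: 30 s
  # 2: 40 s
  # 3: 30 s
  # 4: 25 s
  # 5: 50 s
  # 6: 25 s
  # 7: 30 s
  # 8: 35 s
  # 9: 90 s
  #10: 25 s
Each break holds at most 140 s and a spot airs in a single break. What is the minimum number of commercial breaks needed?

Total = 90 + 50 + 40 + 35 + 30 + 30 + 30 + 25 + 25 + 25 = 380 s.
Lower bound: ⌈380/140⌉ = 3 commercial breaks.
A packing using 3 commercial breaks:
  break 1: 90 + 50 = 140
  break 2: 40 + 35 + 30 + 30 = 135
  break 3: 30 + 25 + 25 + 25 = 105
This matches the lower bound, so 3 is optimal.

3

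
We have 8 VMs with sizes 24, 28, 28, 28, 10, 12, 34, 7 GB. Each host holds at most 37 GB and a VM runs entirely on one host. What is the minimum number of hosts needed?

Total = 34 + 28 + 28 + 28 + 24 + 12 + 10 + 7 = 171 GB.
Lower bound: ⌈171/37⌉ = 5 hosts.
A packing using 6 hosts:
  host 1: 34 = 34
  host 2: 28 + 7 = 35
  host 3: 28 = 28
  host 4: 28 = 28
  host 5: 24 + 12 = 36
  host 6: 10 = 10
No arrangement into 5 hosts stays within capacity, so 6 is optimal.

6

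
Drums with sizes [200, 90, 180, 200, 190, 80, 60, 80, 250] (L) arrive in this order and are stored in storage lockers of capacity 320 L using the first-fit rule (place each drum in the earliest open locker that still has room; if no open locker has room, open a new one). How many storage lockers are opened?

5

  200 → locker 1 (new)  [load 200/320]
  90 → locker 1  [load 290/320]
  180 → locker 2 (new)  [load 180/320]
  200 → locker 3 (new)  [load 200/320]
  190 → locker 4 (new)  [load 190/320]
  80 → locker 2  [load 260/320]
  60 → locker 2  [load 320/320]
  80 → locker 3  [load 280/320]
  250 → locker 5 (new)  [load 250/320]
5 storage lockers opened.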